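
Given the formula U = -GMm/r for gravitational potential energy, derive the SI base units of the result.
Units of each symbol in U = -GMm/r:
  G (gravitational constant): m³/(kg·s²)
  M (mass): kg
  m (mass): kg
  r (distance): m  → in the denominator, contributes 1/m
  The minus sign does not affect the units.

Multiplying the contributions: [m³/(kg·s²)] · [kg] · [kg] · [1/m]
Adding exponents of each base unit: kg: 1, m: 2, s: -2
SI base units of gravitational potential energy: kg·m²/s²

Answer: kg·m²/s²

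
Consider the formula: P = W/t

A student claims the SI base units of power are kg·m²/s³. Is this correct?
Units of each symbol in P = W/t:
  W (work): kg·m²/s²
  t (time): s  → in the denominator, contributes 1/s

Multiplying the contributions: [kg·m²/s²] · [1/s]
Adding exponents of each base unit: kg: 1, m: 2, s: -3
SI base units of power: kg·m²/s³

The claimed units kg·m²/s³ match the derived units, so the claim is correct.

Answer: Yes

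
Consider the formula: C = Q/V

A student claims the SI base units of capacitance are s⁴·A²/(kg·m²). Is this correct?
Units of each symbol in C = Q/V:
  Q (charge, in coulombs): s·A
  V (voltage, in volts): kg·m²/(s³·A)  → in the denominator, contributes s³·A/(kg·m²)

Multiplying the contributions: [s·A] · [s³·A/(kg·m²)]
Adding exponents of each base unit: kg: -1, m: -2, s: 4, A: 2
SI base units of capacitance: s⁴·A²/(kg·m²)

The claimed units s⁴·A²/(kg·m²) match the derived units, so the claim is correct.

Answer: Yes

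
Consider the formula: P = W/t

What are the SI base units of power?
Units of each symbol in P = W/t:
  W (work): kg·m²/s²
  t (time): s  → in the denominator, contributes 1/s

Multiplying the contributions: [kg·m²/s²] · [1/s]
Adding exponents of each base unit: kg: 1, m: 2, s: -3
SI base units of power: kg·m²/s³

Answer: kg·m²/s³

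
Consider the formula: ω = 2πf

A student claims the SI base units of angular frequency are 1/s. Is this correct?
Units of each symbol in ω = 2πf:
  f (frequency): 1/s
  The factor 2π is dimensionless.

Multiplying the contributions: [1/s]
Adding exponents of each base unit: s: -1
SI base units of angular frequency: 1/s

The claimed units 1/s match the derived units, so the claim is correct.

Answer: Yes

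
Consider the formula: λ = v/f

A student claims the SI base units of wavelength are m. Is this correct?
Units of each symbol in λ = v/f:
  v (wave speed): m/s
  f (frequency): 1/s  → in the denominator, contributes s

Multiplying the contributions: [m/s] · [s]
Adding exponents of each base unit: m: 1
SI base units of wavelength: m

The claimed units m match the derived units, so the claim is correct.

Answer: Yes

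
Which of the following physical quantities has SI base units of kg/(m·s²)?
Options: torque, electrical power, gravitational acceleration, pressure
Checking the SI base units of each option:
  torque (τ = Fr): kg·m²/s²  ✗
  electrical power (P = IV): kg·m²/s³  ✗
  gravitational acceleration (g = GM/r²): m/s²  ✗
  pressure (P = F/A): kg/(m·s²)  ✓ matches

Only pressure has units kg/(m·s²).

Answer: pressure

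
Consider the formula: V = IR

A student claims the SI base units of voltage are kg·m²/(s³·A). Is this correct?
Units of each symbol in V = IR:
  I (current): A
  R (resistance, in ohms): kg·m²/(s³·A²)

Multiplying the contributions: [A] · [kg·m²/(s³·A²)]
Adding exponents of each base unit: kg: 1, m: 2, s: -3, A: -1
SI base units of voltage: kg·m²/(s³·A)

The claimed units kg·m²/(s³·A) match the derived units, so the claim is correct.

Answer: Yes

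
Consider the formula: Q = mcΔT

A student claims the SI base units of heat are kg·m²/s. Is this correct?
Units of each symbol in Q = mcΔT:
  m (mass): kg
  c (specific heat capacity, in J/(kg·K)): m²/(s²·K)
  ΔT (temperature change): K

Multiplying the contributions: [kg] · [m²/(s²·K)] · [K]
Adding exponents of each base unit: kg: 1, m: 2, s: -2
SI base units of heat: kg·m²/s²

The claimed units kg·m²/s (exponents kg: 1, m: 2, s: -1) do not match the derived units kg·m²/s² (exponents kg: 1, m: 2, s: -2), so the claim is incorrect.

Answer: No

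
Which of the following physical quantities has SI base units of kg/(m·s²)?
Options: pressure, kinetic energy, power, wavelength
Checking the SI base units of each option:
  pressure (P = F/A): kg/(m·s²)  ✓ matches
  kinetic energy (E = ½mv²): kg·m²/s²  ✗
  power (P = W/t): kg·m²/s³  ✗
  wavelength (λ = v/f): m  ✗

Only pressure has units kg/(m·s²).

Answer: pressure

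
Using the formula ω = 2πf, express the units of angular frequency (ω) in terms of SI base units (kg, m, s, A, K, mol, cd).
Units of each symbol in ω = 2πf:
  f (frequency): 1/s
  The factor 2π is dimensionless.

Multiplying the contributions: [1/s]
Adding exponents of each base unit: s: -1
SI base units of angular frequency: 1/s

Answer: 1/s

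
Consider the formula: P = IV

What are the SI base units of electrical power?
Units of each symbol in P = IV:
  I (current): A
  V (voltage, in volts): kg·m²/(s³·A)

Multiplying the contributions: [A] · [kg·m²/(s³·A)]
Adding exponents of each base unit: kg: 1, m: 2, s: -3
SI base units of electrical power: kg·m²/s³

Answer: kg·m²/s³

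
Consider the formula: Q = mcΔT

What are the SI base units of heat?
Units of each symbol in Q = mcΔT:
  m (mass): kg
  c (specific heat capacity, in J/(kg·K)): m²/(s²·K)
  ΔT (temperature change): K

Multiplying the contributions: [kg] · [m²/(s²·K)] · [K]
Adding exponents of each base unit: kg: 1, m: 2, s: -2
SI base units of heat: kg·m²/s²

Answer: kg·m²/s²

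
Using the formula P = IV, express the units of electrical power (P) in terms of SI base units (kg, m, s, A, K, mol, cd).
Units of each symbol in P = IV:
  I (current): A
  V (voltage, in volts): kg·m²/(s³·A)

Multiplying the contributions: [A] · [kg·m²/(s³·A)]
Adding exponents of each base unit: kg: 1, m: 2, s: -3
SI base units of electrical power: kg·m²/s³

Answer: kg·m²/s³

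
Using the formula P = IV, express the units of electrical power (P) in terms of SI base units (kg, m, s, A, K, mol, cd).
Units of each symbol in P = IV:
  I (current): A
  V (voltage, in volts): kg·m²/(s³·A)

Multiplying the contributions: [A] · [kg·m²/(s³·A)]
Adding exponents of each base unit: kg: 1, m: 2, s: -3
SI base units of electrical power: kg·m²/s³

Answer: kg·m²/s³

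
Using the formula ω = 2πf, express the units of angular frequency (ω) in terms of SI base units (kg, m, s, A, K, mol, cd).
Units of each symbol in ω = 2πf:
  f (frequency): 1/s
  The factor 2π is dimensionless.

Multiplying the contributions: [1/s]
Adding exponents of each base unit: s: -1
SI base units of angular frequency: 1/s

Answer: 1/s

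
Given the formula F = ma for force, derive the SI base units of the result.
Units of each symbol in F = ma:
  m (mass): kg
  a (acceleration): m/s²

Multiplying the contributions: [kg] · [m/s²]
Adding exponents of each base unit: kg: 1, m: 1, s: -2
SI base units of force: kg·m/s²

Answer: kg·m/s²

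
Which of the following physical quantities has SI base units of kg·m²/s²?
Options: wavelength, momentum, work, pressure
Checking the SI base units of each option:
  wavelength (λ = v/f): m  ✗
  momentum (p = mv): kg·m/s  ✗
  work (W = Fd): kg·m²/s²  ✓ matches
  pressure (P = F/A): kg/(m·s²)  ✗

Only work has units kg·m²/s².

Answer: work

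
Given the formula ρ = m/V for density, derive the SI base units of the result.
Units of each symbol in ρ = m/V:
  m (mass): kg
  V (volume): m³  → in the denominator, contributes 1/m³

Multiplying the contributions: [kg] · [1/m³]
Adding exponents of each base unit: kg: 1, m: -3
SI base units of density: kg/m³

Answer: kg/m³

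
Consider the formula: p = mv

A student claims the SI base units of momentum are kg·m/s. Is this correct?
Units of each symbol in p = mv:
  m (mass): kg
  v (velocity): m/s

Multiplying the contributions: [kg] · [m/s]
Adding exponents of each base unit: kg: 1, m: 1, s: -1
SI base units of momentum: kg·m/s

The claimed units kg·m/s match the derived units, so the claim is correct.

Answer: Yes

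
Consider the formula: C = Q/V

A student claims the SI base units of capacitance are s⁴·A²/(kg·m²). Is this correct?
Units of each symbol in C = Q/V:
  Q (charge, in coulombs): s·A
  V (voltage, in volts): kg·m²/(s³·A)  → in the denominator, contributes s³·A/(kg·m²)

Multiplying the contributions: [s·A] · [s³·A/(kg·m²)]
Adding exponents of each base unit: kg: -1, m: -2, s: 4, A: 2
SI base units of capacitance: s⁴·A²/(kg·m²)

The claimed units s⁴·A²/(kg·m²) match the derived units, so the claim is correct.

Answer: Yes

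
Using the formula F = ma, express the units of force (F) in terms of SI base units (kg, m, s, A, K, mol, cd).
Units of each symbol in F = ma:
  m (mass): kg
  a (acceleration): m/s²

Multiplying the contributions: [kg] · [m/s²]
Adding exponents of each base unit: kg: 1, m: 1, s: -2
SI base units of force: kg·m/s²

Answer: kg·m/s²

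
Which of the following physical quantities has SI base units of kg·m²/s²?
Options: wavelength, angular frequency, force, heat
Checking the SI base units of each option:
  wavelength (λ = v/f): m  ✗
  angular frequency (ω = 2πf): 1/s  ✗
  force (F = ma): kg·m/s²  ✗
  heat (Q = mcΔT): kg·m²/s²  ✓ matches

Only heat has units kg·m²/s².

Answer: heat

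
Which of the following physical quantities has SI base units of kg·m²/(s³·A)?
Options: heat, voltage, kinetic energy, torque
Checking the SI base units of each option:
  heat (Q = mcΔT): kg·m²/s²  ✗
  voltage (V = IR): kg·m²/(s³·A)  ✓ matches
  kinetic energy (E = ½mv²): kg·m²/s²  ✗
  torque (τ = Fr): kg·m²/s²  ✗

Only voltage has units kg·m²/(s³·A).

Answer: voltage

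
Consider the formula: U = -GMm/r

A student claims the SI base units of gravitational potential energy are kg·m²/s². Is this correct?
Units of each symbol in U = -GMm/r:
  G (gravitational constant): m³/(kg·s²)
  M (mass): kg
  m (mass): kg
  r (distance): m  → in the denominator, contributes 1/m
  The minus sign does not affect the units.

Multiplying the contributions: [m³/(kg·s²)] · [kg] · [kg] · [1/m]
Adding exponents of each base unit: kg: 1, m: 2, s: -2
SI base units of gravitational potential energy: kg·m²/s²

The claimed units kg·m²/s² match the derived units, so the claim is correct.

Answer: Yes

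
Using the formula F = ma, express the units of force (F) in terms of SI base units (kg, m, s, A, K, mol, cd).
Units of each symbol in F = ma:
  m (mass): kg
  a (acceleration): m/s²

Multiplying the contributions: [kg] · [m/s²]
Adding exponents of each base unit: kg: 1, m: 1, s: -2
SI base units of force: kg·m/s²

Answer: kg·m/s²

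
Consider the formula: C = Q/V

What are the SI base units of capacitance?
Units of each symbol in C = Q/V:
  Q (charge, in coulombs): s·A
  V (voltage, in volts): kg·m²/(s³·A)  → in the denominator, contributes s³·A/(kg·m²)

Multiplying the contributions: [s·A] · [s³·A/(kg·m²)]
Adding exponents of each base unit: kg: -1, m: -2, s: 4, A: 2
SI base units of capacitance: s⁴·A²/(kg·m²)

Answer: s⁴·A²/(kg·m²)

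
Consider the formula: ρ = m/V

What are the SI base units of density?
Units of each symbol in ρ = m/V:
  m (mass): kg
  V (volume): m³  → in the denominator, contributes 1/m³

Multiplying the contributions: [kg] · [1/m³]
Adding exponents of each base unit: kg: 1, m: -3
SI base units of density: kg/m³

Answer: kg/m³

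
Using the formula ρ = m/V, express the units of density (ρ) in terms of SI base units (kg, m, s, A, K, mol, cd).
Units of each symbol in ρ = m/V:
  m (mass): kg
  V (volume): m³  → in the denominator, contributes 1/m³

Multiplying the contributions: [kg] · [1/m³]
Adding exponents of each base unit: kg: 1, m: -3
SI base units of density: kg/m³

Answer: kg/m³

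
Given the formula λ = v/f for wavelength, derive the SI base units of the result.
Units of each symbol in λ = v/f:
  v (wave speed): m/s
  f (frequency): 1/s  → in the denominator, contributes s

Multiplying the contributions: [m/s] · [s]
Adding exponents of each base unit: m: 1
SI base units of wavelength: m

Answer: m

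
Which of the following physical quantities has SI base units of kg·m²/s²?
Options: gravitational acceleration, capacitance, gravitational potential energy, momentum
Checking the SI base units of each option:
  gravitational acceleration (g = GM/r²): m/s²  ✗
  capacitance (C = Q/V): s⁴·A²/(kg·m²)  ✗
  gravitational potential energy (U = -GMm/r): kg·m²/s²  ✓ matches
  momentum (p = mv): kg·m/s  ✗

Only gravitational potential energy has units kg·m²/s².

Answer: gravitational potential energy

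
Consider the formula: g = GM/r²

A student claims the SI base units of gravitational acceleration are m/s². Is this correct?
Units of each symbol in g = GM/r²:
  G (gravitational constant): m³/(kg·s²)
  M (mass): kg
  r (distance): m  → to the power 2 in the denominator, contributes 1/m²

Multiplying the contributions: [m³/(kg·s²)] · [kg] · [1/m²]
Adding exponents of each base unit: m: 1, s: -2
SI base units of gravitational acceleration: m/s²

The claimed units m/s² match the derived units, so the claim is correct.

Answer: Yes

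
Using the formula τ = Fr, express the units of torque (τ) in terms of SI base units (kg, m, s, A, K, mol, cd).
Units of each symbol in τ = Fr:
  F (force): kg·m/s²
  r (lever arm): m

Multiplying the contributions: [kg·m/s²] · [m]
Adding exponents of each base unit: kg: 1, m: 2, s: -2
SI base units of torque: kg·m²/s²

Answer: kg·m²/s²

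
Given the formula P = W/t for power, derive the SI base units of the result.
Units of each symbol in P = W/t:
  W (work): kg·m²/s²
  t (time): s  → in the denominator, contributes 1/s

Multiplying the contributions: [kg·m²/s²] · [1/s]
Adding exponents of each base unit: kg: 1, m: 2, s: -3
SI base units of power: kg·m²/s³

Answer: kg·m²/s³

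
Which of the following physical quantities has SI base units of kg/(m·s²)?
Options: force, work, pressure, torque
Checking the SI base units of each option:
  force (F = ma): kg·m/s²  ✗
  work (W = Fd): kg·m²/s²  ✗
  pressure (P = F/A): kg/(m·s²)  ✓ matches
  torque (τ = Fr): kg·m²/s²  ✗

Only pressure has units kg/(m·s²).

Answer: pressure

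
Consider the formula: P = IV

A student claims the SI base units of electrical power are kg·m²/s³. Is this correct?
Units of each symbol in P = IV:
  I (current): A
  V (voltage, in volts): kg·m²/(s³·A)

Multiplying the contributions: [A] · [kg·m²/(s³·A)]
Adding exponents of each base unit: kg: 1, m: 2, s: -3
SI base units of electrical power: kg·m²/s³

The claimed units kg·m²/s³ match the derived units, so the claim is correct.

Answer: Yes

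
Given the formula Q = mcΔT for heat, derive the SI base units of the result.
Units of each symbol in Q = mcΔT:
  m (mass): kg
  c (specific heat capacity, in J/(kg·K)): m²/(s²·K)
  ΔT (temperature change): K

Multiplying the contributions: [kg] · [m²/(s²·K)] · [K]
Adding exponents of each base unit: kg: 1, m: 2, s: -2
SI base units of heat: kg·m²/s²

Answer: kg·m²/s²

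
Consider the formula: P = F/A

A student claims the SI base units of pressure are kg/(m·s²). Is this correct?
Units of each symbol in P = F/A:
  F (force): kg·m/s²
  A (area): m²  → in the denominator, contributes 1/m²

Multiplying the contributions: [kg·m/s²] · [1/m²]
Adding exponents of each base unit: kg: 1, m: -1, s: -2
SI base units of pressure: kg/(m·s²)

The claimed units kg/(m·s²) match the derived units, so the claim is correct.

Answer: Yes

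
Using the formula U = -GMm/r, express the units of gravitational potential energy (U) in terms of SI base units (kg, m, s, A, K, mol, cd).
Units of each symbol in U = -GMm/r:
  G (gravitational constant): m³/(kg·s²)
  M (mass): kg
  m (mass): kg
  r (distance): m  → in the denominator, contributes 1/m
  The minus sign does not affect the units.

Multiplying the contributions: [m³/(kg·s²)] · [kg] · [kg] · [1/m]
Adding exponents of each base unit: kg: 1, m: 2, s: -2
SI base units of gravitational potential energy: kg·m²/s²

Answer: kg·m²/s²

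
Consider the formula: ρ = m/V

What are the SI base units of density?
Units of each symbol in ρ = m/V:
  m (mass): kg
  V (volume): m³  → in the denominator, contributes 1/m³

Multiplying the contributions: [kg] · [1/m³]
Adding exponents of each base unit: kg: 1, m: -3
SI base units of density: kg/m³

Answer: kg/m³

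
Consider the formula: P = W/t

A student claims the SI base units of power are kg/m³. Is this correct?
Units of each symbol in P = W/t:
  W (work): kg·m²/s²
  t (time): s  → in the denominator, contributes 1/s

Multiplying the contributions: [kg·m²/s²] · [1/s]
Adding exponents of each base unit: kg: 1, m: 2, s: -3
SI base units of power: kg·m²/s³

The claimed units kg/m³ (exponents kg: 1, m: -3) do not match the derived units kg·m²/s³ (exponents kg: 1, m: 2, s: -3), so the claim is incorrect.

Answer: No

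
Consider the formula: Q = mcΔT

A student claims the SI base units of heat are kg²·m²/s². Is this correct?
Units of each symbol in Q = mcΔT:
  m (mass): kg
  c (specific heat capacity, in J/(kg·K)): m²/(s²·K)
  ΔT (temperature change): K

Multiplying the contributions: [kg] · [m²/(s²·K)] · [K]
Adding exponents of each base unit: kg: 1, m: 2, s: -2
SI base units of heat: kg·m²/s²

The claimed units kg²·m²/s² (exponents kg: 2, m: 2, s: -2) do not match the derived units kg·m²/s² (exponents kg: 1, m: 2, s: -2), so the claim is incorrect.

Answer: No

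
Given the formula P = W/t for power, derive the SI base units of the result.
Units of each symbol in P = W/t:
  W (work): kg·m²/s²
  t (time): s  → in the denominator, contributes 1/s

Multiplying the contributions: [kg·m²/s²] · [1/s]
Adding exponents of each base unit: kg: 1, m: 2, s: -3
SI base units of power: kg·m²/s³

Answer: kg·m²/s³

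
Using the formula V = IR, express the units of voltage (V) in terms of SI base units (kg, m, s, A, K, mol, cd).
Units of each symbol in V = IR:
  I (current): A
  R (resistance, in ohms): kg·m²/(s³·A²)

Multiplying the contributions: [A] · [kg·m²/(s³·A²)]
Adding exponents of each base unit: kg: 1, m: 2, s: -3, A: -1
SI base units of voltage: kg·m²/(s³·A)

Answer: kg·m²/(s³·A)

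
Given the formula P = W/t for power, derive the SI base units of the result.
Units of each symbol in P = W/t:
  W (work): kg·m²/s²
  t (time): s  → in the denominator, contributes 1/s

Multiplying the contributions: [kg·m²/s²] · [1/s]
Adding exponents of each base unit: kg: 1, m: 2, s: -3
SI base units of power: kg·m²/s³

Answer: kg·m²/s³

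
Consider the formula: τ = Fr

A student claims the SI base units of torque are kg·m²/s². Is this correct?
Units of each symbol in τ = Fr:
  F (force): kg·m/s²
  r (lever arm): m

Multiplying the contributions: [kg·m/s²] · [m]
Adding exponents of each base unit: kg: 1, m: 2, s: -2
SI base units of torque: kg·m²/s²

The claimed units kg·m²/s² match the derived units, so the claim is correct.

Answer: Yes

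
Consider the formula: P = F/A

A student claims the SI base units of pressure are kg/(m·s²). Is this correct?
Units of each symbol in P = F/A:
  F (force): kg·m/s²
  A (area): m²  → in the denominator, contributes 1/m²

Multiplying the contributions: [kg·m/s²] · [1/m²]
Adding exponents of each base unit: kg: 1, m: -1, s: -2
SI base units of pressure: kg/(m·s²)

The claimed units kg/(m·s²) match the derived units, so the claim is correct.

Answer: Yes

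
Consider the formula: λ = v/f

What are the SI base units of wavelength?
Units of each symbol in λ = v/f:
  v (wave speed): m/s
  f (frequency): 1/s  → in the denominator, contributes s

Multiplying the contributions: [m/s] · [s]
Adding exponents of each base unit: m: 1
SI base units of wavelength: m

Answer: m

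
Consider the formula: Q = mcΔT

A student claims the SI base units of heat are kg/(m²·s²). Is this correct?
Units of each symbol in Q = mcΔT:
  m (mass): kg
  c (specific heat capacity, in J/(kg·K)): m²/(s²·K)
  ΔT (temperature change): K

Multiplying the contributions: [kg] · [m²/(s²·K)] · [K]
Adding exponents of each base unit: kg: 1, m: 2, s: -2
SI base units of heat: kg·m²/s²

The claimed units kg/(m²·s²) (exponents kg: 1, m: -2, s: -2) do not match the derived units kg·m²/s² (exponents kg: 1, m: 2, s: -2), so the claim is incorrect.

Answer: No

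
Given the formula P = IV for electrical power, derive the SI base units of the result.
Units of each symbol in P = IV:
  I (current): A
  V (voltage, in volts): kg·m²/(s³·A)

Multiplying the contributions: [A] · [kg·m²/(s³·A)]
Adding exponents of each base unit: kg: 1, m: 2, s: -3
SI base units of electrical power: kg·m²/s³

Answer: kg·m²/s³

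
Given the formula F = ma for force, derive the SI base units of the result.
Units of each symbol in F = ma:
  m (mass): kg
  a (acceleration): m/s²

Multiplying the contributions: [kg] · [m/s²]
Adding exponents of each base unit: kg: 1, m: 1, s: -2
SI base units of force: kg·m/s²

Answer: kg·m/s²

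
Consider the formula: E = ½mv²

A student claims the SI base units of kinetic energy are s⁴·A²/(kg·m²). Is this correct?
Units of each symbol in E = ½mv²:
  m (mass): kg
  v (speed): m/s  → to the power 2, contributes m²/s²
  The factor ½ is dimensionless.

Multiplying the contributions: [kg] · [m²/s²]
Adding exponents of each base unit: kg: 1, m: 2, s: -2
SI base units of kinetic energy: kg·m²/s²

The claimed units s⁴·A²/(kg·m²) (exponents kg: -1, m: -2, s: 4, A: 2) do not match the derived units kg·m²/s² (exponents kg: 1, m: 2, s: -2), so the claim is incorrect.

Answer: No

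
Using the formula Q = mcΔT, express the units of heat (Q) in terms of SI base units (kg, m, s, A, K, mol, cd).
Units of each symbol in Q = mcΔT:
  m (mass): kg
  c (specific heat capacity, in J/(kg·K)): m²/(s²·K)
  ΔT (temperature change): K

Multiplying the contributions: [kg] · [m²/(s²·K)] · [K]
Adding exponents of each base unit: kg: 1, m: 2, s: -2
SI base units of heat: kg·m²/s²

Answer: kg·m²/s²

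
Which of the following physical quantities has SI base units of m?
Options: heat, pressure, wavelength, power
Checking the SI base units of each option:
  heat (Q = mcΔT): kg·m²/s²  ✗
  pressure (P = F/A): kg/(m·s²)  ✗
  wavelength (λ = v/f): m  ✓ matches
  power (P = W/t): kg·m²/s³  ✗

Only wavelength has units m.

Answer: wavelength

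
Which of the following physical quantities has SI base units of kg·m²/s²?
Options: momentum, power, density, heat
Checking the SI base units of each option:
  momentum (p = mv): kg·m/s  ✗
  power (P = W/t): kg·m²/s³  ✗
  density (ρ = m/V): kg/m³  ✗
  heat (Q = mcΔT): kg·m²/s²  ✓ matches

Only heat has units kg·m²/s².

Answer: heat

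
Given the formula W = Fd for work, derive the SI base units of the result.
Units of each symbol in W = Fd:
  F (force): kg·m/s²
  d (displacement): m

Multiplying the contributions: [kg·m/s²] · [m]
Adding exponents of each base unit: kg: 1, m: 2, s: -2
SI base units of work: kg·m²/s²

Answer: kg·m²/s²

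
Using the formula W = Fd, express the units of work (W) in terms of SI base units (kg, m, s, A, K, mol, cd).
Units of each symbol in W = Fd:
  F (force): kg·m/s²
  d (displacement): m

Multiplying the contributions: [kg·m/s²] · [m]
Adding exponents of each base unit: kg: 1, m: 2, s: -2
SI base units of work: kg·m²/s²

Answer: kg·m²/s²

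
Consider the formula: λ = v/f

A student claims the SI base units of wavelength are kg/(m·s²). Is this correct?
Units of each symbol in λ = v/f:
  v (wave speed): m/s
  f (frequency): 1/s  → in the denominator, contributes s

Multiplying the contributions: [m/s] · [s]
Adding exponents of each base unit: m: 1
SI base units of wavelength: m

The claimed units kg/(m·s²) (exponents kg: 1, m: -1, s: -2) do not match the derived units m (exponents m: 1), so the claim is incorrect.

Answer: No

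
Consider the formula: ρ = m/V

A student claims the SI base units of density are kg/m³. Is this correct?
Units of each symbol in ρ = m/V:
  m (mass): kg
  V (volume): m³  → in the denominator, contributes 1/m³

Multiplying the contributions: [kg] · [1/m³]
Adding exponents of each base unit: kg: 1, m: -3
SI base units of density: kg/m³

The claimed units kg/m³ match the derived units, so the claim is correct.

Answer: Yes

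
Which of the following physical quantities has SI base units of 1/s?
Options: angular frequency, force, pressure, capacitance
Checking the SI base units of each option:
  angular frequency (ω = 2πf): 1/s  ✓ matches
  force (F = ma): kg·m/s²  ✗
  pressure (P = F/A): kg/(m·s²)  ✗
  capacitance (C = Q/V): s⁴·A²/(kg·m²)  ✗

Only angular frequency has units 1/s.

Answer: angular frequency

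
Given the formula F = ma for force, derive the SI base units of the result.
Units of each symbol in F = ma:
  m (mass): kg
  a (acceleration): m/s²

Multiplying the contributions: [kg] · [m/s²]
Adding exponents of each base unit: kg: 1, m: 1, s: -2
SI base units of force: kg·m/s²

Answer: kg·m/s²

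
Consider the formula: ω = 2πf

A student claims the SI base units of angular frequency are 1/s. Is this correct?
Units of each symbol in ω = 2πf:
  f (frequency): 1/s
  The factor 2π is dimensionless.

Multiplying the contributions: [1/s]
Adding exponents of each base unit: s: -1
SI base units of angular frequency: 1/s

The claimed units 1/s match the derived units, so the claim is correct.

Answer: Yes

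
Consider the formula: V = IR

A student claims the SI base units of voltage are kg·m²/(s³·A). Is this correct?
Units of each symbol in V = IR:
  I (current): A
  R (resistance, in ohms): kg·m²/(s³·A²)

Multiplying the contributions: [A] · [kg·m²/(s³·A²)]
Adding exponents of each base unit: kg: 1, m: 2, s: -3, A: -1
SI base units of voltage: kg·m²/(s³·A)

The claimed units kg·m²/(s³·A) match the derived units, so the claim is correct.

Answer: Yes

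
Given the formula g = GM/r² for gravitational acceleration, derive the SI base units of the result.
Units of each symbol in g = GM/r²:
  G (gravitational constant): m³/(kg·s²)
  M (mass): kg
  r (distance): m  → to the power 2 in the denominator, contributes 1/m²

Multiplying the contributions: [m³/(kg·s²)] · [kg] · [1/m²]
Adding exponents of each base unit: m: 1, s: -2
SI base units of gravitational acceleration: m/s²

Answer: m/s²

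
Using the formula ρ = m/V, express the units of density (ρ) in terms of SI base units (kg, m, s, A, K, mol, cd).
Units of each symbol in ρ = m/V:
  m (mass): kg
  V (volume): m³  → in the denominator, contributes 1/m³

Multiplying the contributions: [kg] · [1/m³]
Adding exponents of each base unit: kg: 1, m: -3
SI base units of density: kg/m³

Answer: kg/m³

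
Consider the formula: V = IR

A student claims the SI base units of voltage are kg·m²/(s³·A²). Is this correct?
Units of each symbol in V = IR:
  I (current): A
  R (resistance, in ohms): kg·m²/(s³·A²)

Multiplying the contributions: [A] · [kg·m²/(s³·A²)]
Adding exponents of each base unit: kg: 1, m: 2, s: -3, A: -1
SI base units of voltage: kg·m²/(s³·A)

The claimed units kg·m²/(s³·A²) (exponents kg: 1, m: 2, s: -3, A: -2) do not match the derived units kg·m²/(s³·A) (exponents kg: 1, m: 2, s: -3, A: -1), so the claim is incorrect.

Answer: No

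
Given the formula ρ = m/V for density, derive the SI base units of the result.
Units of each symbol in ρ = m/V:
  m (mass): kg
  V (volume): m³  → in the denominator, contributes 1/m³

Multiplying the contributions: [kg] · [1/m³]
Adding exponents of each base unit: kg: 1, m: -3
SI base units of density: kg/m³

Answer: kg/m³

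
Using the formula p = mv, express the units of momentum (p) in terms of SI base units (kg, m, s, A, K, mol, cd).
Units of each symbol in p = mv:
  m (mass): kg
  v (velocity): m/s

Multiplying the contributions: [kg] · [m/s]
Adding exponents of each base unit: kg: 1, m: 1, s: -1
SI base units of momentum: kg·m/s

Answer: kg·m/s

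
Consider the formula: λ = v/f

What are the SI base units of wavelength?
Units of each symbol in λ = v/f:
  v (wave speed): m/s
  f (frequency): 1/s  → in the denominator, contributes s

Multiplying the contributions: [m/s] · [s]
Adding exponents of each base unit: m: 1
SI base units of wavelength: m

Answer: m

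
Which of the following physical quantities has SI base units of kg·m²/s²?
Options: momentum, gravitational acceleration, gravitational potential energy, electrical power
Checking the SI base units of each option:
  momentum (p = mv): kg·m/s  ✗
  gravitational acceleration (g = GM/r²): m/s²  ✗
  gravitational potential energy (U = -GMm/r): kg·m²/s²  ✓ matches
  electrical power (P = IV): kg·m²/s³  ✗

Only gravitational potential energy has units kg·m²/s².

Answer: gravitational potential energy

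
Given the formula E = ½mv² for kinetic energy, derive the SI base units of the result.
Units of each symbol in E = ½mv²:
  m (mass): kg
  v (speed): m/s  → to the power 2, contributes m²/s²
  The factor ½ is dimensionless.

Multiplying the contributions: [kg] · [m²/s²]
Adding exponents of each base unit: kg: 1, m: 2, s: -2
SI base units of kinetic energy: kg·m²/s²

Answer: kg·m²/s²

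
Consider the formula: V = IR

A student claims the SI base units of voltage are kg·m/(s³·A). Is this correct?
Units of each symbol in V = IR:
  I (current): A
  R (resistance, in ohms): kg·m²/(s³·A²)

Multiplying the contributions: [A] · [kg·m²/(s³·A²)]
Adding exponents of each base unit: kg: 1, m: 2, s: -3, A: -1
SI base units of voltage: kg·m²/(s³·A)

The claimed units kg·m/(s³·A) (exponents kg: 1, m: 1, s: -3, A: -1) do not match the derived units kg·m²/(s³·A) (exponents kg: 1, m: 2, s: -3, A: -1), so the claim is incorrect.

Answer: No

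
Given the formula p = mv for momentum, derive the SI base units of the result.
Units of each symbol in p = mv:
  m (mass): kg
  v (velocity): m/s

Multiplying the contributions: [kg] · [m/s]
Adding exponents of each base unit: kg: 1, m: 1, s: -1
SI base units of momentum: kg·m/s

Answer: kg·m/s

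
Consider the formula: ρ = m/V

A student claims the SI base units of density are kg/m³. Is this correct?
Units of each symbol in ρ = m/V:
  m (mass): kg
  V (volume): m³  → in the denominator, contributes 1/m³

Multiplying the contributions: [kg] · [1/m³]
Adding exponents of each base unit: kg: 1, m: -3
SI base units of density: kg/m³

The claimed units kg/m³ match the derived units, so the claim is correct.

Answer: Yes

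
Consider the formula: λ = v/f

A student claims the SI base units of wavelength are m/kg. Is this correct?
Units of each symbol in λ = v/f:
  v (wave speed): m/s
  f (frequency): 1/s  → in the denominator, contributes s

Multiplying the contributions: [m/s] · [s]
Adding exponents of each base unit: m: 1
SI base units of wavelength: m

The claimed units m/kg (exponents kg: -1, m: 1) do not match the derived units m (exponents m: 1), so the claim is incorrect.

Answer: No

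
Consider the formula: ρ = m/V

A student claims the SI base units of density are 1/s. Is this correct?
Units of each symbol in ρ = m/V:
  m (mass): kg
  V (volume): m³  → in the denominator, contributes 1/m³

Multiplying the contributions: [kg] · [1/m³]
Adding exponents of each base unit: kg: 1, m: -3
SI base units of density: kg/m³

The claimed units 1/s (exponents s: -1) do not match the derived units kg/m³ (exponents kg: 1, m: -3), so the claim is incorrect.

Answer: No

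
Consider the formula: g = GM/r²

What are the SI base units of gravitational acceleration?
Units of each symbol in g = GM/r²:
  G (gravitational constant): m³/(kg·s²)
  M (mass): kg
  r (distance): m  → to the power 2 in the denominator, contributes 1/m²

Multiplying the contributions: [m³/(kg·s²)] · [kg] · [1/m²]
Adding exponents of each base unit: m: 1, s: -2
SI base units of gravitational acceleration: m/s²

Answer: m/s²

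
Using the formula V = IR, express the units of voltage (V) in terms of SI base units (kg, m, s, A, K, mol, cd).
Units of each symbol in V = IR:
  I (current): A
  R (resistance, in ohms): kg·m²/(s³·A²)

Multiplying the contributions: [A] · [kg·m²/(s³·A²)]
Adding exponents of each base unit: kg: 1, m: 2, s: -3, A: -1
SI base units of voltage: kg·m²/(s³·A)

Answer: kg·m²/(s³·A)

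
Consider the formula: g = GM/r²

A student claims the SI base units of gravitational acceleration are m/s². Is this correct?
Units of each symbol in g = GM/r²:
  G (gravitational constant): m³/(kg·s²)
  M (mass): kg
  r (distance): m  → to the power 2 in the denominator, contributes 1/m²

Multiplying the contributions: [m³/(kg·s²)] · [kg] · [1/m²]
Adding exponents of each base unit: m: 1, s: -2
SI base units of gravitational acceleration: m/s²

The claimed units m/s² match the derived units, so the claim is correct.

Answer: Yes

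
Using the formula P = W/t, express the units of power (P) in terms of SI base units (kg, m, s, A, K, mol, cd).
Units of each symbol in P = W/t:
  W (work): kg·m²/s²
  t (time): s  → in the denominator, contributes 1/s

Multiplying the contributions: [kg·m²/s²] · [1/s]
Adding exponents of each base unit: kg: 1, m: 2, s: -3
SI base units of power: kg·m²/s³

Answer: kg·m²/s³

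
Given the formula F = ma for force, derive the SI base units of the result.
Units of each symbol in F = ma:
  m (mass): kg
  a (acceleration): m/s²

Multiplying the contributions: [kg] · [m/s²]
Adding exponents of each base unit: kg: 1, m: 1, s: -2
SI base units of force: kg·m/s²

Answer: kg·m/s²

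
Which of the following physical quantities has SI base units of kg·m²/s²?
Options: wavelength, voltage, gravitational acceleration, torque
Checking the SI base units of each option:
  wavelength (λ = v/f): m  ✗
  voltage (V = IR): kg·m²/(s³·A)  ✗
  gravitational acceleration (g = GM/r²): m/s²  ✗
  torque (τ = Fr): kg·m²/s²  ✓ matches

Only torque has units kg·m²/s².

Answer: torque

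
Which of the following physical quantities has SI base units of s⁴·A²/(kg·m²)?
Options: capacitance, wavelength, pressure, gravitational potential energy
Checking the SI base units of each option:
  capacitance (C = Q/V): s⁴·A²/(kg·m²)  ✓ matches
  wavelength (λ = v/f): m  ✗
  pressure (P = F/A): kg/(m·s²)  ✗
  gravitational potential energy (U = -GMm/r): kg·m²/s²  ✗

Only capacitance has units s⁴·A²/(kg·m²).

Answer: capacitance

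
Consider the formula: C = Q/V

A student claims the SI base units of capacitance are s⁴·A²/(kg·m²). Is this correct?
Units of each symbol in C = Q/V:
  Q (charge, in coulombs): s·A
  V (voltage, in volts): kg·m²/(s³·A)  → in the denominator, contributes s³·A/(kg·m²)

Multiplying the contributions: [s·A] · [s³·A/(kg·m²)]
Adding exponents of each base unit: kg: -1, m: -2, s: 4, A: 2
SI base units of capacitance: s⁴·A²/(kg·m²)

The claimed units s⁴·A²/(kg·m²) match the derived units, so the claim is correct.

Answer: Yes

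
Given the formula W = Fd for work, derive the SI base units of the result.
Units of each symbol in W = Fd:
  F (force): kg·m/s²
  d (displacement): m

Multiplying the contributions: [kg·m/s²] · [m]
Adding exponents of each base unit: kg: 1, m: 2, s: -2
SI base units of work: kg·m²/s²

Answer: kg·m²/s²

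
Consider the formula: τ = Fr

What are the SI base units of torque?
Units of each symbol in τ = Fr:
  F (force): kg·m/s²
  r (lever arm): m

Multiplying the contributions: [kg·m/s²] · [m]
Adding exponents of each base unit: kg: 1, m: 2, s: -2
SI base units of torque: kg·m²/s²

Answer: kg·m²/s²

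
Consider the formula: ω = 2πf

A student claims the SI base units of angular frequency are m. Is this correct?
Units of each symbol in ω = 2πf:
  f (frequency): 1/s
  The factor 2π is dimensionless.

Multiplying the contributions: [1/s]
Adding exponents of each base unit: s: -1
SI base units of angular frequency: 1/s

The claimed units m (exponents m: 1) do not match the derived units 1/s (exponents s: -1), so the claim is incorrect.

Answer: No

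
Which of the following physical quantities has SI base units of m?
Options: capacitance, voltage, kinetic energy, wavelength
Checking the SI base units of each option:
  capacitance (C = Q/V): s⁴·A²/(kg·m²)  ✗
  voltage (V = IR): kg·m²/(s³·A)  ✗
  kinetic energy (E = ½mv²): kg·m²/s²  ✗
  wavelength (λ = v/f): m  ✓ matches

Only wavelength has units m.

Answer: wavelength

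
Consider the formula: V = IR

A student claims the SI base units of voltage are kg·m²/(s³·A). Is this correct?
Units of each symbol in V = IR:
  I (current): A
  R (resistance, in ohms): kg·m²/(s³·A²)

Multiplying the contributions: [A] · [kg·m²/(s³·A²)]
Adding exponents of each base unit: kg: 1, m: 2, s: -3, A: -1
SI base units of voltage: kg·m²/(s³·A)

The claimed units kg·m²/(s³·A) match the derived units, so the claim is correct.

Answer: Yes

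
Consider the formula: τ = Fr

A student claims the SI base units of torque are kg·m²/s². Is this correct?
Units of each symbol in τ = Fr:
  F (force): kg·m/s²
  r (lever arm): m

Multiplying the contributions: [kg·m/s²] · [m]
Adding exponents of each base unit: kg: 1, m: 2, s: -2
SI base units of torque: kg·m²/s²

The claimed units kg·m²/s² match the derived units, so the claim is correct.

Answer: Yes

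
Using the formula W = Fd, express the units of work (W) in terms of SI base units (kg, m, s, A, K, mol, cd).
Units of each symbol in W = Fd:
  F (force): kg·m/s²
  d (displacement): m

Multiplying the contributions: [kg·m/s²] · [m]
Adding exponents of each base unit: kg: 1, m: 2, s: -2
SI base units of work: kg·m²/s²

Answer: kg·m²/s²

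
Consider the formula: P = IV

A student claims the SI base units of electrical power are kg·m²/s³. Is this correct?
Units of each symbol in P = IV:
  I (current): A
  V (voltage, in volts): kg·m²/(s³·A)

Multiplying the contributions: [A] · [kg·m²/(s³·A)]
Adding exponents of each base unit: kg: 1, m: 2, s: -3
SI base units of electrical power: kg·m²/s³

The claimed units kg·m²/s³ match the derived units, so the claim is correct.

Answer: Yes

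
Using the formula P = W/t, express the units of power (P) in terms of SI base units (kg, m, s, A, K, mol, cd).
Units of each symbol in P = W/t:
  W (work): kg·m²/s²
  t (time): s  → in the denominator, contributes 1/s

Multiplying the contributions: [kg·m²/s²] · [1/s]
Adding exponents of each base unit: kg: 1, m: 2, s: -3
SI base units of power: kg·m²/s³

Answer: kg·m²/s³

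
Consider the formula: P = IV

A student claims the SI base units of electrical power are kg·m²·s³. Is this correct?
Units of each symbol in P = IV:
  I (current): A
  V (voltage, in volts): kg·m²/(s³·A)

Multiplying the contributions: [A] · [kg·m²/(s³·A)]
Adding exponents of each base unit: kg: 1, m: 2, s: -3
SI base units of electrical power: kg·m²/s³

The claimed units kg·m²·s³ (exponents kg: 1, m: 2, s: 3) do not match the derived units kg·m²/s³ (exponents kg: 1, m: 2, s: -3), so the claim is incorrect.

Answer: No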